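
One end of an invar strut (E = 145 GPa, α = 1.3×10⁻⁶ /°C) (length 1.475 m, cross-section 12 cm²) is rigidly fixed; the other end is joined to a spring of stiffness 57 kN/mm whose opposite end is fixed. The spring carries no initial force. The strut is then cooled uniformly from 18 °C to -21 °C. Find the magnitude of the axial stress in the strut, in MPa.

σ ≈ 2.39 MPa (tensile)

The unrestrained thermal change is αΔT L = 1.3×10⁻⁶ × 39 × 1475 = 0.07478 mm.
Let P be the tensile force in the spring. The strut extends elastically by PL/(AE) and the spring stretches by P/k; together these equal δ_free.
P [ L/(AE) + 1/k ] = δ_free → P [ 1475/(1200×145×10³) + 1/(57×10³) ] = 0.07478.
P = 0.07478 / 2.602×10⁻⁵ = 2874 N.
σ = P/A = 2874/1200 = 2.395 MPa.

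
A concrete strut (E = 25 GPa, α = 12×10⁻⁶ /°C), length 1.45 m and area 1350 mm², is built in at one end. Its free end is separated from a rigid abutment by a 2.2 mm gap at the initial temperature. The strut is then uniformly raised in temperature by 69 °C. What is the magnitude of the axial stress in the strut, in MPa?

σ ≈ 0 MPa

Unrestrained expansion: δ_free = αΔT L = 12×10⁻⁶ × 69 × 1450 = 1.201 mm.
This is smaller than the 2.2 mm clearance, so the strut expands freely without reaching the stop — the stress is zero.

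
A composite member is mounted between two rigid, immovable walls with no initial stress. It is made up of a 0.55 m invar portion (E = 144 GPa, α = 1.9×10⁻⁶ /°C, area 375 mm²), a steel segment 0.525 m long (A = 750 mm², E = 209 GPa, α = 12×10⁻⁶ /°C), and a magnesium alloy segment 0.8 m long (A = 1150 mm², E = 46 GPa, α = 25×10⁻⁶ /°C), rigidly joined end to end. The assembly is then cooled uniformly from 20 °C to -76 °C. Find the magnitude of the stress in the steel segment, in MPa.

If the supports were absent, the total length change would be Σ αᵢΔT Lᵢ = 1.9×10⁻⁶×96×550 + 12×10⁻⁶×96×525 + 25×10⁻⁶×96×800 = 2.625 mm.
Since the ends are fixed, an axial force P builds up, equal in every segment, with P · Σ Lᵢ/(AᵢEᵢ) = δ_free.
The series flexibility is Σ Lᵢ/(AᵢEᵢ) = 550/(375×144×10³) + 525/(750×209×10³) + 800/(1150×46×10³) = 2.866×10⁻⁵ mm/N.
Hence P = δ_free / Σ(L/AE) = 2.625/2.866×10⁻⁵ = 91.6 kN (tensile).
σ_{steel} = P / A = 91600 / 750 = 122.1 MPa.

σ ≈ 122 MPa (tensile)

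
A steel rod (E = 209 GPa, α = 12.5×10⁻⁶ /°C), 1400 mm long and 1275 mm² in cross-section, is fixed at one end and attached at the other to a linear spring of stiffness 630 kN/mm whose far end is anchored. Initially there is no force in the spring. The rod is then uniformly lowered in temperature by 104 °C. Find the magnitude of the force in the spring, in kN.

The unrestrained thermal change is αΔT L = 12.5×10⁻⁶ × 104 × 1400 = 1.82 mm.
Let P be the tensile force in the spring. The rod extends elastically by PL/(AE) and the spring stretches by P/k; together these equal δ_free.
So P = δ_free / [L/(AE) + 1/k] = 1.82 / [ 1400/(1275×209×10³) + 1/(630×10³) ].
P = 1.82 / 6.841×10⁻⁶ = 266000 N.

P ≈ 266 kN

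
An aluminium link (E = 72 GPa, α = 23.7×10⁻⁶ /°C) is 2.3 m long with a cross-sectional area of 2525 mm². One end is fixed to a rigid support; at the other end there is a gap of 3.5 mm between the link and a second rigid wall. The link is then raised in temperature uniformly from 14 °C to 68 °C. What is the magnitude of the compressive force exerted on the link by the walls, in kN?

If the wall were absent the link would grow by αΔT L = 23.7×10⁻⁶ × 54 × 2300 = 2.944 mm.
This is smaller than the 3.5 mm clearance, so the link expands freely without reaching the stop — the stress is zero.

P ≈ 0 kN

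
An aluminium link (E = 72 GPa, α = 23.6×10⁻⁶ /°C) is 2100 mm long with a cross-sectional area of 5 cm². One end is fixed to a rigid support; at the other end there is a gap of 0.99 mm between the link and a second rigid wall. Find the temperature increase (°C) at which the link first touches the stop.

ΔT ≈ 20 °C

The gap closes when αΔT L = 0.99 mm, since the link is still unstressed at that instant.
So ΔT = g/(αL) = 0.99/(23.6×10⁻⁶ × 2100) = 19.98 °C.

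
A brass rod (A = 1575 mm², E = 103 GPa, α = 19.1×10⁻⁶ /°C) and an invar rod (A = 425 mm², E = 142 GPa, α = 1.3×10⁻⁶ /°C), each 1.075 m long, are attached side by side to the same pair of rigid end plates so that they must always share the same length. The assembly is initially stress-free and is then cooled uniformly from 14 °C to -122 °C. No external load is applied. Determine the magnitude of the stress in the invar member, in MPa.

The brass has the larger α, so on cooling it would change length more than the invar if both were free. The rigid plates force a common final length, so the brass is put into tension and the invar into compression, with equal and opposite forces P (no external load).
Equating the net (thermal + elastic) strains gives |α₁ − α₂|·ΔT = P·[1/(A₁E₁) + 1/(A₂E₂)].
|α₁ − α₂|·ΔT = 17.8×10⁻⁶ × 136 = 0.002421.
1/(A₁E₁) + 1/(A₂E₂) = 1/(1575×103×10³) + 1/(425×142×10³) = 2.273×10⁻⁸ N⁻¹.
So P = 0.002421 / 2.273×10⁻⁸ = 106.5 kN.
σ_{invar} = P/A₂ = 106500/425 = 250.5 MPa, compressive.

σ ≈ 251 MPa (compressive)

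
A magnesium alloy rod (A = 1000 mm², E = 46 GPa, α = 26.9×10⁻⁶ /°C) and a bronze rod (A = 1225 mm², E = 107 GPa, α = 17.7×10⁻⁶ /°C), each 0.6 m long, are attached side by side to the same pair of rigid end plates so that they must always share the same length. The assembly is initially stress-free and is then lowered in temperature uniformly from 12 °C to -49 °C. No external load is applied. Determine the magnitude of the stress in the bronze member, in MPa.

σ ≈ 15.6 MPa (compressive)

The magnesium alloy has the larger α, so on cooling it would change length more than the bronze if both were free. The rigid plates force a common final length, so the magnesium alloy is put into tension and the bronze into compression, with equal and opposite forces P (no external load).
Setting the final lengths equal and cancelling L: (α₁ − α₂)ΔT = P/(A₁E₁) + P/(A₂E₂).
|α₁ − α₂|·ΔT = 9.2×10⁻⁶ × 61 = 0.0005612.
1/(A₁E₁) + 1/(A₂E₂) = 1/(1000×46×10³) + 1/(1225×107×10³) = 2.937×10⁻⁸ N⁻¹.
P = 0.0005612 / 2.937×10⁻⁸ = 19110 N = 19.11 kN.
σ_{bronze} = P/A₂ = 19110/1225 = 15.6 MPa, compressive.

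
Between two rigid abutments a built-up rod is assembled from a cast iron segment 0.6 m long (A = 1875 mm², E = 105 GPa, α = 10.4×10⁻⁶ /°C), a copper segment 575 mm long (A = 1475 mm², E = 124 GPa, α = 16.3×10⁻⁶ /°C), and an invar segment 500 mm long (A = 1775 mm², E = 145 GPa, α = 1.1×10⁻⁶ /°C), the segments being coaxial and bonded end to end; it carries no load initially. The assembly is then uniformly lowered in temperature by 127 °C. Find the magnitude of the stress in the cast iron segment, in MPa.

σ ≈ 135 MPa (tensile)

Free thermal contraction of the whole bar: Σ αᵢΔT Lᵢ = 10.4×10⁻⁶×127×600 + 16.3×10⁻⁶×127×575 + 1.1×10⁻⁶×127×500 = 2.053 mm.
Since the ends are fixed, an axial force P builds up, equal in every segment, with P · Σ Lᵢ/(AᵢEᵢ) = δ_free.
Σ Lᵢ/(AᵢEᵢ) = 600/(1875×105×10³) + 575/(1475×124×10³) + 500/(1775×145×10³) = 8.134×10⁻⁶ mm/N.
So P = 2.053 / 8.134×10⁻⁶ = 252.3 kN, tensile.
σ_{cast iron} = P / A = 252300 / 1875 = 134.6 MPa.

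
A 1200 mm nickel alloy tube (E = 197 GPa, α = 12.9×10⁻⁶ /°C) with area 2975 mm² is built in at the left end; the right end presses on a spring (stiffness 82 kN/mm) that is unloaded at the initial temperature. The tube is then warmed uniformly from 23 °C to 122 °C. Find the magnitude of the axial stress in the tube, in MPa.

The unrestrained thermal change is αΔT L = 12.9×10⁻⁶ × 99 × 1200 = 1.533 mm.
Let P be the compressive force at the spring. The tube shortens elastically by PL/(AE) and the spring compresses by P/k; together these equal δ_free.
P [ L/(AE) + 1/k ] = δ_free → P [ 1200/(2975×197×10³) + 1/(82×10³) ] = 1.533.
P = 1.533 / 1.424×10⁻⁵ = 107600 N.
σ = P/A = 107600/2975 = 36.17 MPa.

σ ≈ 36.2 MPa (compressive)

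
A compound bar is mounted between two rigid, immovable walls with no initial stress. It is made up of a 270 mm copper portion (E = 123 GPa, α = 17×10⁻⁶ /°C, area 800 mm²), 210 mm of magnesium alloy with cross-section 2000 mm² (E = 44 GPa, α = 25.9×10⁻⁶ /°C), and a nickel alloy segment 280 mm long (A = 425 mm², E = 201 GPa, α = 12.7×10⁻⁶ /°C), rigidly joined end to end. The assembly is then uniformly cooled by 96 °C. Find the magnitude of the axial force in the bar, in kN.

With the walls removed the bar would change length by δ_free = Σ αᵢΔT Lᵢ = 17×10⁻⁶×96×270 + 25.9×10⁻⁶×96×210 + 12.7×10⁻⁶×96×280 = 1.304 mm.
The rigid supports impose zero overall length change; the single axial force P common to all segments must satisfy P Σ Lᵢ/(AᵢEᵢ) = δ_free.
Σ Lᵢ/(AᵢEᵢ) = 270/(800×123×10³) + 210/(2000×44×10³) + 280/(425×201×10³) = 8.408×10⁻⁶ mm/N.
So P = 1.304 / 8.408×10⁻⁶ = 155.1 kN, tensile.

P ≈ 155 kN (tensile)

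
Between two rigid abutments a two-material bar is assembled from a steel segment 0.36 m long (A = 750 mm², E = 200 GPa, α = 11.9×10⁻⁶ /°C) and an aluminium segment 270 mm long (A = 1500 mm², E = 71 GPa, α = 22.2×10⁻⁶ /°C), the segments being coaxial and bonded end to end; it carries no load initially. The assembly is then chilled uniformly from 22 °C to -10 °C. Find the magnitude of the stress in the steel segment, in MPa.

σ ≈ 88.9 MPa (tensile)

With the walls removed the bar would change length by δ_free = Σ αᵢΔT Lᵢ = 11.9×10⁻⁶×32×360 + 22.2×10⁻⁶×32×270 = 0.3289 mm.
The walls prevent any net length change, so an axial force P (same in every segment) develops. Compatibility: P · Σ Lᵢ/(AᵢEᵢ) = δ_free.
Σ Lᵢ/(AᵢEᵢ) = 360/(750×200×10³) + 270/(1500×71×10³) = 4.935×10⁻⁶ mm/N.
So P = 0.3289 / 4.935×10⁻⁶ = 66.64 kN, tensile.
σ_{steel} = P / A = 66640 / 750 = 88.86 MPa.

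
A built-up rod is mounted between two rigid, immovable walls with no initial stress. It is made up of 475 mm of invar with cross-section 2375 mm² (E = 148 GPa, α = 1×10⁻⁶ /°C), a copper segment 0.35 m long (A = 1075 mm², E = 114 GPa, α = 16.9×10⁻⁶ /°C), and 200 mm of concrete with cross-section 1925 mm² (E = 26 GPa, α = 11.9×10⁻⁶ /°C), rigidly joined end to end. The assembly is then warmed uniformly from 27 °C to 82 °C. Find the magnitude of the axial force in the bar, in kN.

Free thermal expansion of the whole bar: Σ αᵢΔT Lᵢ = 1×10⁻⁶×55×475 + 16.9×10⁻⁶×55×350 + 11.9×10⁻⁶×55×200 = 0.4824 mm.
Since the ends are fixed, an axial force P builds up, equal in every segment, with P · Σ Lᵢ/(AᵢEᵢ) = δ_free.
The series flexibility is Σ Lᵢ/(AᵢEᵢ) = 475/(2375×148×10³) + 350/(1075×114×10³) + 200/(1925×26×10³) = 8.203×10⁻⁶ mm/N.
So P = 0.4824 / 8.203×10⁻⁶ = 58.8 kN, compressive.

P ≈ 58.8 kN (compressive)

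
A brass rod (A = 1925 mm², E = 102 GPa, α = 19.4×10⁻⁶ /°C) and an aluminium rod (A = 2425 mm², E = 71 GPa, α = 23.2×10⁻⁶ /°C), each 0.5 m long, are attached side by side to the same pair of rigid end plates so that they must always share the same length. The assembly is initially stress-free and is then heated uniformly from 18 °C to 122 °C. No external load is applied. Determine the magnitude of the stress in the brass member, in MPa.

The aluminium has the larger α, so on heating it would change length more than the brass if both were free. The rigid plates force a common final length, so the aluminium is put into compression and the brass into tension, with equal and opposite forces P (no external load).
Equating the net (thermal + elastic) strains gives |α₁ − α₂|·ΔT = P·[1/(A₁E₁) + 1/(A₂E₂)].
|α₁ − α₂|·ΔT = 3.8×10⁻⁶ × 104 = 0.0003952.
1/(A₁E₁) + 1/(A₂E₂) = 1/(1925×102×10³) + 1/(2425×71×10³) = 1.09×10⁻⁸ N⁻¹.
P = 0.0003952 / 1.09×10⁻⁸ = 36250 N = 36.25 kN.
σ_{brass} = P/A₁ = 36250/1925 = 18.83 MPa, tensile.

σ ≈ 18.8 MPa (tensile)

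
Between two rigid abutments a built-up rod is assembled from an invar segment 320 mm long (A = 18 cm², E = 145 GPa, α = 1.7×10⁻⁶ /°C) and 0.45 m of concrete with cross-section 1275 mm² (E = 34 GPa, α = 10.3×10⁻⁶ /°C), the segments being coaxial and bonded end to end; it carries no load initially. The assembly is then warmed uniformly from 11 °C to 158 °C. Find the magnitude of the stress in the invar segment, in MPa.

σ ≈ 36.4 MPa (compressive)

Free thermal expansion of the whole bar: Σ αᵢΔT Lᵢ = 1.7×10⁻⁶×147×320 + 10.3×10⁻⁶×147×450 = 0.7613 mm.
Since the ends are fixed, an axial force P builds up, equal in every segment, with P · Σ Lᵢ/(AᵢEᵢ) = δ_free.
Σ Lᵢ/(AᵢEᵢ) = 320/(1800×145×10³) + 450/(1275×34×10³) = 1.161×10⁻⁵ mm/N.
So P = 0.7613 / 1.161×10⁻⁵ = 65.59 kN, compressive.
σ_{invar} = P / A = 65590 / 1800 = 36.44 MPa.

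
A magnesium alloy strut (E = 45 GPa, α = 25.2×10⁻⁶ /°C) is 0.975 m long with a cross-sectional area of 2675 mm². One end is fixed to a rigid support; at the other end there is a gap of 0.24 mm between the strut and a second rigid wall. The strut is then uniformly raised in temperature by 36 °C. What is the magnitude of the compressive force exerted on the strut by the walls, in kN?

P ≈ 79.6 kN

Unrestrained expansion: δ_free = αΔT L = 25.2×10⁻⁶ × 36 × 975 = 0.8845 mm.
After closing the 0.24 mm clearance, 0.8845 − 0.24 = 0.6445 mm of expansion remains to be suppressed by the wall.
So σ = E(δ_free − g)/L = 45×10³ × 0.6445/975 = 29.75 MPa.
Force on the wall = σA = 29.75 × 2675 mm² = 79.57 kN.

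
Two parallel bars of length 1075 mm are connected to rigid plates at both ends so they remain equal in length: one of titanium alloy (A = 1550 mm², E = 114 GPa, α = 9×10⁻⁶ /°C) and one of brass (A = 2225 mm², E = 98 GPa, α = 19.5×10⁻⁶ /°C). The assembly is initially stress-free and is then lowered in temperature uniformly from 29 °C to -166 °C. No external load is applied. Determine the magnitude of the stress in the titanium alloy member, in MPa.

σ ≈ 129 MPa (compressive)

Equilibrium of a rigid end plate with no external load gives equal and opposite internal forces ±P in the two members. Since α_{brass} > α_{titanium alloy}, cooling drives the brass into tension and the titanium alloy into compression.
Setting the final lengths equal and cancelling L: (α₁ − α₂)ΔT = P/(A₁E₁) + P/(A₂E₂).
|α₁ − α₂|·ΔT = 10.5×10⁻⁶ × 195 = 0.002047.
1/(A₁E₁) + 1/(A₂E₂) = 1/(1550×114×10³) + 1/(2225×98×10³) = 1.025×10⁻⁸ N⁻¹.
So P = 0.002047 / 1.025×10⁻⁸ = 199.8 kN.
σ_{titanium alloy} = P/A₁ = 199800/1550 = 128.9 MPa, compressive.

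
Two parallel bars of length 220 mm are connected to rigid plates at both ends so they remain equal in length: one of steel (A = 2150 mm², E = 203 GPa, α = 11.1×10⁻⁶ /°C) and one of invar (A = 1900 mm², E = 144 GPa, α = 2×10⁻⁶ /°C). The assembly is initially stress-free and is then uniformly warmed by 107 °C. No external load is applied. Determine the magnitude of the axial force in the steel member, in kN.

P ≈ 164 kN (compressive in the steel)

Equilibrium of a rigid end plate with no external load gives equal and opposite internal forces ±P in the two members. Since α_{steel} > α_{invar}, heating drives the steel into compression and the invar into tension.
Equating the net (thermal + elastic) strains gives |α₁ − α₂|·ΔT = P·[1/(A₁E₁) + 1/(A₂E₂)].
|α₁ − α₂|·ΔT = 9.1×10⁻⁶ × 107 = 0.0009737.
1/(A₁E₁) + 1/(A₂E₂) = 1/(2150×203×10³) + 1/(1900×144×10³) = 5.946×10⁻⁹ N⁻¹.
P = 0.0009737 / 5.946×10⁻⁹ = 163800 N = 163.8 kN.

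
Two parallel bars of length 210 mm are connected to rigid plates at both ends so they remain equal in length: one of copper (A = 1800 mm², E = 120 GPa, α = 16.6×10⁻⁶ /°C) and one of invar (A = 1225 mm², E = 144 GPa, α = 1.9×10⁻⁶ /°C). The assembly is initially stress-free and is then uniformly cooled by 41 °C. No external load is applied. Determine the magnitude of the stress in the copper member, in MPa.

σ ≈ 32.5 MPa (tensile)

Both members must finish at the same length. With the larger α, the copper tends to over-contract; the plates restrain it, putting the copper in tension and the invar in compression. With no external load the two internal forces are equal and opposite, magnitude P.
Setting the final lengths equal and cancelling L: (α₁ − α₂)ΔT = P/(A₁E₁) + P/(A₂E₂).
|α₁ − α₂|·ΔT = 14.7×10⁻⁶ × 41 = 0.0006027.
1/(A₁E₁) + 1/(A₂E₂) = 1/(1800×120×10³) + 1/(1225×144×10³) = 1.03×10⁻⁸ N⁻¹.
So P = 0.0006027 / 1.03×10⁻⁸ = 58.52 kN.
σ_{copper} = P/A₁ = 58520/1800 = 32.51 MPa, tensile.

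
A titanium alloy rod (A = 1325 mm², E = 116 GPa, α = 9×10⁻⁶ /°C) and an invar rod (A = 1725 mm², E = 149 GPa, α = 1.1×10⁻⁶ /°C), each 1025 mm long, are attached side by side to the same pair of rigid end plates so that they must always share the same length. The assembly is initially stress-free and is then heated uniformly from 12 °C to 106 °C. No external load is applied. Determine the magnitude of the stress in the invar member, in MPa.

σ ≈ 41.4 MPa (tensile)

Equilibrium of a rigid end plate with no external load gives equal and opposite internal forces ±P in the two members. Since α_{titanium alloy} > α_{invar}, heating drives the titanium alloy into compression and the invar into tension.
Compatibility of the two members (thermal + elastic change equal): (α₁ − α₂)ΔT = P·[1/(A₁E₁) + 1/(A₂E₂)].
|α₁ − α₂|·ΔT = 7.9×10⁻⁶ × 94 = 0.0007426.
1/(A₁E₁) + 1/(A₂E₂) = 1/(1325×116×10³) + 1/(1725×149×10³) = 1.04×10⁻⁸ N⁻¹.
P = 0.0007426 / 1.04×10⁻⁸ = 71430 N = 71.43 kN.
σ_{invar} = P/A₂ = 71430/1725 = 41.41 MPa, tensile.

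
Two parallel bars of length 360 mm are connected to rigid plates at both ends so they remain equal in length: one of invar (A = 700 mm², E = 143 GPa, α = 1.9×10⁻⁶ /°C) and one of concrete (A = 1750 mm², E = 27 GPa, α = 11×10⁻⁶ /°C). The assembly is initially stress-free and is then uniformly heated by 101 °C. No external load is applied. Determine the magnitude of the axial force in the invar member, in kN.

P ≈ 29.5 kN (tensile in the invar)

The concrete has the larger α, so on heating it would change length more than the invar if both were free. The rigid plates force a common final length, so the concrete is put into compression and the invar into tension, with equal and opposite forces P (no external load).
Compatibility of the two members (thermal + elastic change equal): (α₁ − α₂)ΔT = P·[1/(A₁E₁) + 1/(A₂E₂)].
|α₁ − α₂|·ΔT = 9.1×10⁻⁶ × 101 = 0.0009191.
1/(A₁E₁) + 1/(A₂E₂) = 1/(700×143×10³) + 1/(1750×27×10³) = 3.115×10⁻⁸ N⁻¹.
So P = 0.0009191 / 3.115×10⁻⁸ = 29.5 kN.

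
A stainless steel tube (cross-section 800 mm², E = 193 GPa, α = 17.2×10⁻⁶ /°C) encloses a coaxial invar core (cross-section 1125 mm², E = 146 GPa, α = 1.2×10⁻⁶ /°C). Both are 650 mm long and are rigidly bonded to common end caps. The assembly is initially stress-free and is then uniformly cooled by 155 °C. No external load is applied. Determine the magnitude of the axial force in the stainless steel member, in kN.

P ≈ 197 kN (tensile in the stainless steel)

The stainless steel has the larger α, so on cooling it would change length more than the invar if both were free. The rigid plates force a common final length, so the stainless steel is put into tension and the invar into compression, with equal and opposite forces P (no external load).
Setting the final lengths equal and cancelling L: (α₁ − α₂)ΔT = P/(A₁E₁) + P/(A₂E₂).
|α₁ − α₂|·ΔT = 16×10⁻⁶ × 155 = 0.00248.
1/(A₁E₁) + 1/(A₂E₂) = 1/(800×193×10³) + 1/(1125×146×10³) = 1.256×10⁻⁸ N⁻¹.
So P = 0.00248 / 1.256×10⁻⁸ = 197.4 kN.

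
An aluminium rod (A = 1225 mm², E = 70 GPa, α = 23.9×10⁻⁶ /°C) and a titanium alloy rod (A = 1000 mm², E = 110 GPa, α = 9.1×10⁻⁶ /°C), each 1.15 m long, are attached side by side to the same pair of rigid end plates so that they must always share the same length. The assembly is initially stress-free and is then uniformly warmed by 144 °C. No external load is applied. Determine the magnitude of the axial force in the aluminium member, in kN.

The aluminium has the larger α, so on heating it would change length more than the titanium alloy if both were free. The rigid plates force a common final length, so the aluminium is put into compression and the titanium alloy into tension, with equal and opposite forces P (no external load).
Setting the final lengths equal and cancelling L: (α₁ − α₂)ΔT = P/(A₁E₁) + P/(A₂E₂).
|α₁ − α₂|·ΔT = 14.8×10⁻⁶ × 144 = 0.002131.
1/(A₁E₁) + 1/(A₂E₂) = 1/(1225×70×10³) + 1/(1000×110×10³) = 2.075×10⁻⁸ N⁻¹.
So P = 0.002131 / 2.075×10⁻⁸ = 102.7 kN.

P ≈ 103 kN (compressive in the aluminium)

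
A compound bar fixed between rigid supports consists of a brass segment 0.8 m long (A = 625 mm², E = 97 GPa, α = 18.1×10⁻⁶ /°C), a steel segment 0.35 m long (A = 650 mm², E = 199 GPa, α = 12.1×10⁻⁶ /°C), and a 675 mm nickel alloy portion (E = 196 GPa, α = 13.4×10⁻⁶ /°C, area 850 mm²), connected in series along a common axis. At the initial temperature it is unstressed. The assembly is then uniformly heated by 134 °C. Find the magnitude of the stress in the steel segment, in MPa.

σ ≈ 287 MPa (compressive)

With the walls removed the bar would change length by δ_free = Σ αᵢΔT Lᵢ = 18.1×10⁻⁶×134×800 + 12.1×10⁻⁶×134×350 + 13.4×10⁻⁶×134×675 = 3.72 mm.
The rigid supports impose zero overall length change; the single axial force P common to all segments must satisfy P Σ Lᵢ/(AᵢEᵢ) = δ_free.
Σ Lᵢ/(AᵢEᵢ) = 800/(625×97×10³) + 350/(650×199×10³) + 675/(850×196×10³) = 1.995×10⁻⁵ mm/N.
P = 3.72 / 1.995×10⁻⁵ = 186400 N = 186.4 kN, compressive.
σ_{steel} = P / A = 186400 / 650 = 286.8 MPa.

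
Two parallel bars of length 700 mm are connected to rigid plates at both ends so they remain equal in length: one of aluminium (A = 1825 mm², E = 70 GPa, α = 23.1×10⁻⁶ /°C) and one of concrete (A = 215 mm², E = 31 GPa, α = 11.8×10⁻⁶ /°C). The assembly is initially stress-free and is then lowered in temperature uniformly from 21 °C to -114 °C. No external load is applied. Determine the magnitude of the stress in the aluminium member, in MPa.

σ ≈ 5.29 MPa (tensile)

The aluminium has the larger α, so on cooling it would change length more than the concrete if both were free. The rigid plates force a common final length, so the aluminium is put into tension and the concrete into compression, with equal and opposite forces P (no external load).
Compatibility of the two members (thermal + elastic change equal): (α₁ − α₂)ΔT = P·[1/(A₁E₁) + 1/(A₂E₂)].
|α₁ − α₂|·ΔT = 11.3×10⁻⁶ × 135 = 0.001525.
1/(A₁E₁) + 1/(A₂E₂) = 1/(1825×70×10³) + 1/(215×31×10³) = 1.579×10⁻⁷ N⁻¹.
P = 0.001525 / 1.579×10⁻⁷ = 9663 N = 9.663 kN.
σ_{aluminium} = P/A₁ = 9663/1825 = 5.295 MPa, tensile.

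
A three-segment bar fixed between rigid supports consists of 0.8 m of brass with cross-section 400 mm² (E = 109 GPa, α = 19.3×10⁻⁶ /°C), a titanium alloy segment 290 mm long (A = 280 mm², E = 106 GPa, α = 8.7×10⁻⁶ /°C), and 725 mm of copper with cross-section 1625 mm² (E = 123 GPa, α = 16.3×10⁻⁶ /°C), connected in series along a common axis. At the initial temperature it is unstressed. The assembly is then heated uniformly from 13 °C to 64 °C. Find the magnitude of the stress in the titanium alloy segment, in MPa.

With the walls removed the bar would change length by δ_free = Σ αᵢΔT Lᵢ = 19.3×10⁻⁶×51×800 + 8.7×10⁻⁶×51×290 + 16.3×10⁻⁶×51×725 = 1.519 mm.
Since the ends are fixed, an axial force P builds up, equal in every segment, with P · Σ Lᵢ/(AᵢEᵢ) = δ_free.
Σ Lᵢ/(AᵢEᵢ) = 800/(400×109×10³) + 290/(280×106×10³) + 725/(1625×123×10³) = 3.175×10⁻⁵ mm/N.
P = 1.519 / 3.175×10⁻⁵ = 47840 N = 47.84 kN, compressive.
σ_{titanium alloy} = P / A = 47840 / 280 = 170.9 MPa.

σ ≈ 171 MPa (compressive)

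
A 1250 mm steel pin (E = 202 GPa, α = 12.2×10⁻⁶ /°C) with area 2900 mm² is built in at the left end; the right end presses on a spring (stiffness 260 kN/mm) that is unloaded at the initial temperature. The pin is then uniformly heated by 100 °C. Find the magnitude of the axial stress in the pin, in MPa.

If the spring were absent the pin would lengthen by αΔT L = 12.2×10⁻⁶ × 100 × 1250 = 1.525 mm.
With a force P in the spring, the elastic change of the pin is PL/(AE) and that of the spring is P/k; compatibility requires their sum to equal δ_free.
So P = δ_free / [L/(AE) + 1/k] = 1.525 / [ 1250/(2900×202×10³) + 1/(260×10³) ].
P = 1.525 / 5.98×10⁻⁶ = 255000 N.
σ = P/A = 255000/2900 = 87.94 MPa.

σ ≈ 87.9 MPa (compressive)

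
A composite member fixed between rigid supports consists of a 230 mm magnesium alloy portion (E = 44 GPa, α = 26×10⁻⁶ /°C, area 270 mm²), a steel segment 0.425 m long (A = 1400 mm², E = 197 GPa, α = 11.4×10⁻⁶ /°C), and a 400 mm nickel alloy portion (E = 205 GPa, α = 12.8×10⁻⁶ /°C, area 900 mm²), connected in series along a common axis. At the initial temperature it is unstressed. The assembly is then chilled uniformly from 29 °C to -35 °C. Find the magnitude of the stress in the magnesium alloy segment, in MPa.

σ ≈ 164 MPa (tensile)

If the supports were absent, the total length change would be Σ αᵢΔT Lᵢ = 26×10⁻⁶×64×230 + 11.4×10⁻⁶×64×425 + 12.8×10⁻⁶×64×400 = 1.02 mm.
The rigid supports impose zero overall length change; the single axial force P common to all segments must satisfy P Σ Lᵢ/(AᵢEᵢ) = δ_free.
The series flexibility is Σ Lᵢ/(AᵢEᵢ) = 230/(270×44×10³) + 425/(1400×197×10³) + 400/(900×205×10³) = 2.307×10⁻⁵ mm/N.
Hence P = δ_free / Σ(L/AE) = 1.02/2.307×10⁻⁵ = 44.24 kN (tensile).
σ_{magnesium alloy} = P / A = 44240 / 270 = 163.8 MPa.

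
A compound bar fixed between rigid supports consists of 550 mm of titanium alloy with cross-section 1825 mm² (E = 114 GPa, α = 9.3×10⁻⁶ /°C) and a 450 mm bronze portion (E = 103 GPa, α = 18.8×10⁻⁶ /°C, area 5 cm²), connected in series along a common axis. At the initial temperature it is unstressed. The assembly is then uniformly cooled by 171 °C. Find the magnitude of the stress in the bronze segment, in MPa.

σ ≈ 408 MPa (tensile)

With the walls removed the bar would change length by δ_free = Σ αᵢΔT Lᵢ = 9.3×10⁻⁶×171×550 + 18.8×10⁻⁶×171×450 = 2.321 mm.
The rigid supports impose zero overall length change; the single axial force P common to all segments must satisfy P Σ Lᵢ/(AᵢEᵢ) = δ_free.
The series flexibility is Σ Lᵢ/(AᵢEᵢ) = 550/(1825×114×10³) + 450/(500×103×10³) = 1.138×10⁻⁵ mm/N.
P = 2.321 / 1.138×10⁻⁵ = 204000 N = 204 kN, tensile.
σ_{bronze} = P / A = 204000 / 500 = 407.9 MPa.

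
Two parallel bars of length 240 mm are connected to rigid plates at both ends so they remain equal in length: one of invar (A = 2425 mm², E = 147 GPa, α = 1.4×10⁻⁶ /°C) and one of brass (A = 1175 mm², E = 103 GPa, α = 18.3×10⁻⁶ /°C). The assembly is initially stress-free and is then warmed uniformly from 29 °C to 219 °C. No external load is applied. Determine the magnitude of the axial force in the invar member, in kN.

Equilibrium of a rigid end plate with no external load gives equal and opposite internal forces ±P in the two members. Since α_{brass} > α_{invar}, heating drives the brass into compression and the invar into tension.
Compatibility of the two members (thermal + elastic change equal): (α₁ − α₂)ΔT = P·[1/(A₁E₁) + 1/(A₂E₂)].
|α₁ − α₂|·ΔT = 16.9×10⁻⁶ × 190 = 0.003211.
1/(A₁E₁) + 1/(A₂E₂) = 1/(2425×147×10³) + 1/(1175×103×10³) = 1.107×10⁻⁸ N⁻¹.
So P = 0.003211 / 1.107×10⁻⁸ = 290.1 kN.

P ≈ 290 kN (tensile in the invar)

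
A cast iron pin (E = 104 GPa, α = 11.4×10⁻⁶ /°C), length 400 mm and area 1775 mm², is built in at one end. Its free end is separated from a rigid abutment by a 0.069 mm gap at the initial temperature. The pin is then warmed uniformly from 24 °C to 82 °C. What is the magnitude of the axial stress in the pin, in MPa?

σ ≈ 50.8 MPa (compressive)

If the wall were absent the pin would grow by αΔT L = 11.4×10⁻⁶ × 58 × 400 = 0.2645 mm.
This exceeds the 0.069 mm gap, so the wall pushes back. The portion of expansion that must be recovered elastically is δ_free − gap = 0.2645 − 0.069 = 0.1955 mm.
That suppressed elongation corresponds to σ = E·Δ/L = 104×10³ × 0.1955/400 = 50.82 MPa.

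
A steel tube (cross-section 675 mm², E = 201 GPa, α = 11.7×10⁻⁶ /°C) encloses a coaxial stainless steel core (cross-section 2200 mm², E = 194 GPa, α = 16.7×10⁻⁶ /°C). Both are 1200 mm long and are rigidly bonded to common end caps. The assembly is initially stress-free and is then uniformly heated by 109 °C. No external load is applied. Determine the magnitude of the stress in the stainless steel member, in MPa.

σ ≈ 25.5 MPa (compressive)

Both members must finish at the same length. With the larger α, the stainless steel tends to over-expand; the plates restrain it, putting the stainless steel in compression and the steel in tension. With no external load the two internal forces are equal and opposite, magnitude P.
Equating the net (thermal + elastic) strains gives |α₁ − α₂|·ΔT = P·[1/(A₁E₁) + 1/(A₂E₂)].
|α₁ − α₂|·ΔT = 5×10⁻⁶ × 109 = 0.000545.
1/(A₁E₁) + 1/(A₂E₂) = 1/(675×201×10³) + 1/(2200×194×10³) = 9.714×10⁻⁹ N⁻¹.
P = 0.000545 / 9.714×10⁻⁹ = 56110 N = 56.11 kN.
σ_{stainless steel} = P/A₂ = 56110/2200 = 25.5 MPa, compressive.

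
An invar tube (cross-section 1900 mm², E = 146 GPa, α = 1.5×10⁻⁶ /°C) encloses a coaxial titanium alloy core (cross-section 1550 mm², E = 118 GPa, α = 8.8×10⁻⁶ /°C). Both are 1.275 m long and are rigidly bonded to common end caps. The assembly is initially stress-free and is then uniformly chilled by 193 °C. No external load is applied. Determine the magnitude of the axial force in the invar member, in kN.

Both members must finish at the same length. With the larger α, the titanium alloy tends to over-contract; the plates restrain it, putting the titanium alloy in tension and the invar in compression. With no external load the two internal forces are equal and opposite, magnitude P.
Compatibility of the two members (thermal + elastic change equal): (α₁ − α₂)ΔT = P·[1/(A₁E₁) + 1/(A₂E₂)].
|α₁ − α₂|·ΔT = 7.3×10⁻⁶ × 193 = 0.001409.
1/(A₁E₁) + 1/(A₂E₂) = 1/(1900×146×10³) + 1/(1550×118×10³) = 9.072×10⁻⁹ N⁻¹.
So P = 0.001409 / 9.072×10⁻⁹ = 155.3 kN.

P ≈ 155 kN (compressive in the invar)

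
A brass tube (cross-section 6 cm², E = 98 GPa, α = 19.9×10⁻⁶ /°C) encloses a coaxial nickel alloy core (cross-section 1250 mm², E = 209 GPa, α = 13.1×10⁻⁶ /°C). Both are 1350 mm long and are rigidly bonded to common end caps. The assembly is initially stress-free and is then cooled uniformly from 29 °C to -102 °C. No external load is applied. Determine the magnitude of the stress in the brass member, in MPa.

σ ≈ 71.3 MPa (tensile)

Both members must finish at the same length. With the larger α, the brass tends to over-contract; the plates restrain it, putting the brass in tension and the nickel alloy in compression. With no external load the two internal forces are equal and opposite, magnitude P.
Equating the net (thermal + elastic) strains gives |α₁ − α₂|·ΔT = P·[1/(A₁E₁) + 1/(A₂E₂)].
|α₁ − α₂|·ΔT = 6.8×10⁻⁶ × 131 = 0.0008908.
1/(A₁E₁) + 1/(A₂E₂) = 1/(600×98×10³) + 1/(1250×209×10³) = 2.083×10⁻⁸ N⁻¹.
So P = 0.0008908 / 2.083×10⁻⁸ = 42.76 kN.
σ_{brass} = P/A₁ = 42760/600 = 71.26 MPa, tensile.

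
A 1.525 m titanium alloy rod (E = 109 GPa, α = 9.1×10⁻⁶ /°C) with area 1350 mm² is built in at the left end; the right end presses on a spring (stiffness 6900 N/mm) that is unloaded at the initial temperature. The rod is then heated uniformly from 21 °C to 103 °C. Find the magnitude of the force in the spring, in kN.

P ≈ 7.33 kN

The unrestrained thermal change is αΔT L = 9.1×10⁻⁶ × 82 × 1525 = 1.138 mm.
With a force P in the spring, the elastic change of the rod is PL/(AE) and that of the spring is P/k; compatibility requires their sum to equal δ_free.
So P = δ_free / [L/(AE) + 1/k] = 1.138 / [ 1525/(1350×109×10³) + 1/(6900) ].
P = 1.138 / 0.0001553 = 7328 N.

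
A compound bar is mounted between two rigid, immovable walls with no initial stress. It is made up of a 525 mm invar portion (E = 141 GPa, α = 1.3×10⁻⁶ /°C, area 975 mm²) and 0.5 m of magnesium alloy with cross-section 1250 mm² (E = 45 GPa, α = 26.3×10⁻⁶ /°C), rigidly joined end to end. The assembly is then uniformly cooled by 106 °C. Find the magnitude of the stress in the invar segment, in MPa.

Free thermal contraction of the whole bar: Σ αᵢΔT Lᵢ = 1.3×10⁻⁶×106×525 + 26.3×10⁻⁶×106×500 = 1.466 mm.
The rigid supports impose zero overall length change; the single axial force P common to all segments must satisfy P Σ Lᵢ/(AᵢEᵢ) = δ_free.
The series flexibility is Σ Lᵢ/(AᵢEᵢ) = 525/(975×141×10³) + 500/(1250×45×10³) = 1.271×10⁻⁵ mm/N.
So P = 1.466 / 1.271×10⁻⁵ = 115.4 kN, tensile.
σ_{invar} = P / A = 115400 / 975 = 118.3 MPa.

σ ≈ 118 MPa (tensile)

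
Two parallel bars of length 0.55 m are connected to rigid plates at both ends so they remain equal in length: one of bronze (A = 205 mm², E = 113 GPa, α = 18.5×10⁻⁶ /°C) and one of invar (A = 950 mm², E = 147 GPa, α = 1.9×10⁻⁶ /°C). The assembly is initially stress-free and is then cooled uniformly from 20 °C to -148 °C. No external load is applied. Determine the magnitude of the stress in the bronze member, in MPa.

The bronze has the larger α, so on cooling it would change length more than the invar if both were free. The rigid plates force a common final length, so the bronze is put into tension and the invar into compression, with equal and opposite forces P (no external load).
Compatibility of the two members (thermal + elastic change equal): (α₁ − α₂)ΔT = P·[1/(A₁E₁) + 1/(A₂E₂)].
|α₁ − α₂|·ΔT = 16.6×10⁻⁶ × 168 = 0.002789.
1/(A₁E₁) + 1/(A₂E₂) = 1/(205×113×10³) + 1/(950×147×10³) = 5.033×10⁻⁸ N⁻¹.
P = 0.002789 / 5.033×10⁻⁸ = 55410 N = 55.41 kN.
σ_{bronze} = P/A₁ = 55410/205 = 270.3 MPa, tensile.

σ ≈ 270 MPa (tensile)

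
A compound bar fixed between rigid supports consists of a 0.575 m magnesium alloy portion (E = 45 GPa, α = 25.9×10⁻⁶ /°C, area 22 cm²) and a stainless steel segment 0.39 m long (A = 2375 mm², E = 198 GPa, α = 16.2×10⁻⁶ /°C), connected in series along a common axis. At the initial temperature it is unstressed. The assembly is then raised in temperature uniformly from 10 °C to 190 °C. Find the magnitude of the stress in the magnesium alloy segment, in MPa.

σ ≈ 261 MPa (compressive)

If the supports were absent, the total length change would be Σ αᵢΔT Lᵢ = 25.9×10⁻⁶×180×575 + 16.2×10⁻⁶×180×390 = 3.818 mm.
The rigid supports impose zero overall length change; the single axial force P common to all segments must satisfy P Σ Lᵢ/(AᵢEᵢ) = δ_free.
The series flexibility is Σ Lᵢ/(AᵢEᵢ) = 575/(2200×45×10³) + 390/(2375×198×10³) = 6.637×10⁻⁶ mm/N.
Hence P = δ_free / Σ(L/AE) = 3.818/6.637×10⁻⁶ = 575.2 kN (compressive).
σ_{magnesium alloy} = P / A = 575200 / 2200 = 261.5 MPa.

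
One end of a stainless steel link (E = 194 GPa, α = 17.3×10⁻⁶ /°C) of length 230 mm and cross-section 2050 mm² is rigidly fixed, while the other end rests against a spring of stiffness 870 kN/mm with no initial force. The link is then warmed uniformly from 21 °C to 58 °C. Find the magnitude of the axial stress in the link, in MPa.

σ ≈ 41.6 MPa (compressive)

The unrestrained thermal change is αΔT L = 17.3×10⁻⁶ × 37 × 230 = 0.1472 mm.
With a force P in the spring, the elastic change of the link is PL/(AE) and that of the spring is P/k; compatibility requires their sum to equal δ_free.
So P = δ_free / [L/(AE) + 1/k] = 0.1472 / [ 230/(2050×194×10³) + 1/(870×10³) ].
P = 0.1472 / 1.728×10⁻⁶ = 85210 N.
σ = P/A = 85210/2050 = 41.57 MPa.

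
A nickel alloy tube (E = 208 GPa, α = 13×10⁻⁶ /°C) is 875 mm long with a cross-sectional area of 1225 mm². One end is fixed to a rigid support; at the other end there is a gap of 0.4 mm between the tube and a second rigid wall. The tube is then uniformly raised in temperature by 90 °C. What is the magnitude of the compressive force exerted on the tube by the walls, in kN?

P ≈ 182 kN

Free thermal elongation = αΔT L = 13×10⁻⁶ × 90 × 875 = 1.024 mm.
After closing the 0.4 mm clearance, 1.024 − 0.4 = 0.6237 mm of expansion remains to be suppressed by the wall.
Compatibility: PL/(AE) = 0.6237 mm, so σ = P/A = E × (0.6237/875) = 148.3 MPa.
Force on the wall = σA = 148.3 × 1225 mm² = 181.6 kN.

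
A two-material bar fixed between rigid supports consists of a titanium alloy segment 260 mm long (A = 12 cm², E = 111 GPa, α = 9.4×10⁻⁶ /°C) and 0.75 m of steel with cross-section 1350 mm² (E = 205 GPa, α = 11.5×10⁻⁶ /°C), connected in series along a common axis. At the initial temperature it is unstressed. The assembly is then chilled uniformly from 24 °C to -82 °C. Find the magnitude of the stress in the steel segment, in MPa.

With the walls removed the bar would change length by δ_free = Σ αᵢΔT Lᵢ = 9.4×10⁻⁶×106×260 + 11.5×10⁻⁶×106×750 = 1.173 mm.
The rigid supports impose zero overall length change; the single axial force P common to all segments must satisfy P Σ Lᵢ/(AᵢEᵢ) = δ_free.
Σ Lᵢ/(AᵢEᵢ) = 260/(1200×111×10³) + 750/(1350×205×10³) = 4.662×10⁻⁶ mm/N.
So P = 1.173 / 4.662×10⁻⁶ = 251.7 kN, tensile.
σ_{steel} = P / A = 251700 / 1350 = 186.4 MPa.

σ ≈ 186 MPa (tensile)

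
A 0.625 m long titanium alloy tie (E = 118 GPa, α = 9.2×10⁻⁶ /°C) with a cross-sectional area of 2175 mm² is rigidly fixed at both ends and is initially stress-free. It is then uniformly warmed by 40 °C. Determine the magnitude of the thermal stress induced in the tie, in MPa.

The supports are rigid, so the total axial strain is zero. The restrained thermal strain is ε = αΔT = 9.2×10⁻⁶ × 40 = 368×10⁻⁶.
Hence σ = E·αΔT = 118×10³ × 368×10⁻⁶ = 43.42 MPa, compressive.

σ ≈ 43.4 MPa (compressive)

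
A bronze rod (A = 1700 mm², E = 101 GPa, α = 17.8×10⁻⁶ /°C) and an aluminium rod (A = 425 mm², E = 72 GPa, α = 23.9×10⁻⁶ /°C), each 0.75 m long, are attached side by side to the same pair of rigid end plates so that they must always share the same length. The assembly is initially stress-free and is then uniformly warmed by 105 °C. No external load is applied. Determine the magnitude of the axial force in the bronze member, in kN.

P ≈ 16.6 kN (tensile in the bronze)

Equilibrium of a rigid end plate with no external load gives equal and opposite internal forces ±P in the two members. Since α_{aluminium} > α_{bronze}, heating drives the aluminium into compression and the bronze into tension.
Equating the net (thermal + elastic) strains gives |α₁ − α₂|·ΔT = P·[1/(A₁E₁) + 1/(A₂E₂)].
|α₁ − α₂|·ΔT = 6.1×10⁻⁶ × 105 = 0.0006405.
1/(A₁E₁) + 1/(A₂E₂) = 1/(1700×101×10³) + 1/(425×72×10³) = 3.85×10⁻⁸ N⁻¹.
So P = 0.0006405 / 3.85×10⁻⁸ = 16.63 kN.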